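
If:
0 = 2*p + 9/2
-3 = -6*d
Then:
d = 1/2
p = -9/4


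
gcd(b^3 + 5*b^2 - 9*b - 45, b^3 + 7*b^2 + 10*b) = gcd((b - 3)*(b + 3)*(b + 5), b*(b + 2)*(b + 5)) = b + 5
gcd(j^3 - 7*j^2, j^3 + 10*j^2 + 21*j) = j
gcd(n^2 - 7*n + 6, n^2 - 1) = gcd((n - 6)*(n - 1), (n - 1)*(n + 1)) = n - 1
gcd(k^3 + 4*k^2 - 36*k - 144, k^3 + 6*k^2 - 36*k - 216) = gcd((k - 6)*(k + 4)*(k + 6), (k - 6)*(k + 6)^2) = k^2 - 36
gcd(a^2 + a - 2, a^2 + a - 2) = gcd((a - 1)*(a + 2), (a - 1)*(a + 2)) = a^2 + a - 2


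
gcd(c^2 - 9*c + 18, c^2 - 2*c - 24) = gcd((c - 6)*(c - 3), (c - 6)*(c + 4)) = c - 6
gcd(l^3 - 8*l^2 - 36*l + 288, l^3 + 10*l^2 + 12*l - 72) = l + 6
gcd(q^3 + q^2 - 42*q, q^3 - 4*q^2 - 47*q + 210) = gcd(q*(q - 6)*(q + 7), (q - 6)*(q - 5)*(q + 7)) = q^2 + q - 42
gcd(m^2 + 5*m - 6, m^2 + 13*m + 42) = m + 6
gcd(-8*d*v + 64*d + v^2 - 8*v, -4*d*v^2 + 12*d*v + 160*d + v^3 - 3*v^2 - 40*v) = v - 8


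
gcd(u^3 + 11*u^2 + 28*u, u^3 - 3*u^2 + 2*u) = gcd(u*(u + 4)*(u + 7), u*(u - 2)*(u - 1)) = u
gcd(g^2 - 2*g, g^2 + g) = g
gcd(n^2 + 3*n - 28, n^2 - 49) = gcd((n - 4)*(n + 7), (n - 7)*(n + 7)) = n + 7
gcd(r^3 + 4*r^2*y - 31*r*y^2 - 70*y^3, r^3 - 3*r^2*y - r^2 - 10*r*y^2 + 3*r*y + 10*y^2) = -r^2 + 3*r*y + 10*y^2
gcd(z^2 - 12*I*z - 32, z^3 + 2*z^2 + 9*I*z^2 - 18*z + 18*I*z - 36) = 1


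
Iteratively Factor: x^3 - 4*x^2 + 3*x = (x - 1)*(x^2 - 3*x) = (x - 3)*(x - 1)*(x)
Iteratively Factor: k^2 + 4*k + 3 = (k + 3)*(k + 1)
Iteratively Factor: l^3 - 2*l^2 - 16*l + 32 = (l + 4)*(l^2 - 6*l + 8) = (l - 2)*(l + 4)*(l - 4)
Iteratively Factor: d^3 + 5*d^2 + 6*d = (d + 3)*(d^2 + 2*d) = (d + 2)*(d + 3)*(d)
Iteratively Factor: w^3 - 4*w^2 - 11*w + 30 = (w - 5)*(w^2 + w - 6) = (w - 5)*(w - 2)*(w + 3)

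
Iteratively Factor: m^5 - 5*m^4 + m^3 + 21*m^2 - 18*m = (m - 3)*(m^4 - 2*m^3 - 5*m^2 + 6*m) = (m - 3)*(m - 1)*(m^3 - m^2 - 6*m) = m*(m - 3)*(m - 1)*(m^2 - m - 6) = m*(m - 3)^2*(m - 1)*(m + 2)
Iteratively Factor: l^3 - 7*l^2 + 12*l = (l - 3)*(l^2 - 4*l) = l*(l - 3)*(l - 4)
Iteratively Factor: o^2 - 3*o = (o - 3)*(o)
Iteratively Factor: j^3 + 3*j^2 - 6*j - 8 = (j + 1)*(j^2 + 2*j - 8) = (j + 1)*(j + 4)*(j - 2)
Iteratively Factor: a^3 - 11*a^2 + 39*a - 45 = (a - 3)*(a^2 - 8*a + 15) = (a - 5)*(a - 3)*(a - 3)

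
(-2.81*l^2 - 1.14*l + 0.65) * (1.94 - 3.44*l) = 9.6664*l^3 - 1.5298*l^2 - 4.4476*l + 1.261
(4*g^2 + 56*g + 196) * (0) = 0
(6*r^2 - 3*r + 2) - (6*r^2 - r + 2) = -2*r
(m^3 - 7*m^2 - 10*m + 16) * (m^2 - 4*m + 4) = m^5 - 11*m^4 + 22*m^3 + 28*m^2 - 104*m + 64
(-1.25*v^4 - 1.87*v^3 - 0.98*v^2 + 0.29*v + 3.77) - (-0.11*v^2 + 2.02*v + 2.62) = -1.25*v^4 - 1.87*v^3 - 0.87*v^2 - 1.73*v + 1.15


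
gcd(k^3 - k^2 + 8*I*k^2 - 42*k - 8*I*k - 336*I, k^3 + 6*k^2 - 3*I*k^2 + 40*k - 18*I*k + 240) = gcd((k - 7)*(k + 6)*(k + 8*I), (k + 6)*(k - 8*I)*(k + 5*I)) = k + 6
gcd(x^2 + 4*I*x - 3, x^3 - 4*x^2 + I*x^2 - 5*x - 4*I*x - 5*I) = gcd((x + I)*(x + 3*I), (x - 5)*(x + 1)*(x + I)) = x + I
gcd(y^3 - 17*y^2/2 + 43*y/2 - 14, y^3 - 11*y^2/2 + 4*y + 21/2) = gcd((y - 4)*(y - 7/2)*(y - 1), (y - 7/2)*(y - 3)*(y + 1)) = y - 7/2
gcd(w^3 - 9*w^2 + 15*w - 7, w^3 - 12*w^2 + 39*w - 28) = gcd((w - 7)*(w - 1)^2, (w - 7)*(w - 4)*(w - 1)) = w^2 - 8*w + 7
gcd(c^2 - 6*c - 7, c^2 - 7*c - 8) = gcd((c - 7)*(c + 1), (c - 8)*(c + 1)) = c + 1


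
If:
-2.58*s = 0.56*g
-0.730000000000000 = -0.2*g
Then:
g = 3.65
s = -0.79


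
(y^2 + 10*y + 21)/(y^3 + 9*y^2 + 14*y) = (y + 3)/(y*(y + 2))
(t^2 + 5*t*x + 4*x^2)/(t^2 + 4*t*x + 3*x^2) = (t + 4*x)/(t + 3*x)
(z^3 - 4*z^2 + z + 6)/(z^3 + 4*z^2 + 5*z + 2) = (z^2 - 5*z + 6)/(z^2 + 3*z + 2)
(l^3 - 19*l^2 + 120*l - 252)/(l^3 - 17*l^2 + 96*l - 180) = (l - 7)/(l - 5)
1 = 1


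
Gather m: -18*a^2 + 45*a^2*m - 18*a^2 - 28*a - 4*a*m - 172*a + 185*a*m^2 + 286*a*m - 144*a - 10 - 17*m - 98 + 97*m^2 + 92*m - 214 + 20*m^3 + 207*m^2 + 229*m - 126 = -36*a^2 - 344*a + 20*m^3 + m^2*(185*a + 304) + m*(45*a^2 + 282*a + 304) - 448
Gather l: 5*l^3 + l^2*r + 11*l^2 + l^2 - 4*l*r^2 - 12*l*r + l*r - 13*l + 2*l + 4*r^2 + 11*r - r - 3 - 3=5*l^3 + l^2*(r + 12) + l*(-4*r^2 - 11*r - 11) + 4*r^2 + 10*r - 6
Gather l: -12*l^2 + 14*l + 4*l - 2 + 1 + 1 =-12*l^2 + 18*l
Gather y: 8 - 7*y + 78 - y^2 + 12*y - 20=-y^2 + 5*y + 66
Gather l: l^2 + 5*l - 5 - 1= l^2 + 5*l - 6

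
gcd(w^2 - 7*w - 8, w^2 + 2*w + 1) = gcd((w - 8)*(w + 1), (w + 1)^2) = w + 1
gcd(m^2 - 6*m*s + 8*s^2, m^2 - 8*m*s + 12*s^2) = -m + 2*s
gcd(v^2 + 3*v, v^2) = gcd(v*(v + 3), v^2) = v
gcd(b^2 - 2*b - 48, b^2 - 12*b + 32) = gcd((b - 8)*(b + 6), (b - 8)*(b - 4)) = b - 8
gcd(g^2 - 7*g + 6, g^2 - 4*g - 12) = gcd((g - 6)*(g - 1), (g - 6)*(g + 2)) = g - 6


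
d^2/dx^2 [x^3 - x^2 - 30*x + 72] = 6*x - 2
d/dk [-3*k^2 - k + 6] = -6*k - 1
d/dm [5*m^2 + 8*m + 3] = 10*m + 8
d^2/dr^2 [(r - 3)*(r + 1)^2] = 6*r - 2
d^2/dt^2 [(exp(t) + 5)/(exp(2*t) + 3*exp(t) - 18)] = (exp(4*t) + 17*exp(3*t) + 153*exp(2*t) + 459*exp(t) + 594)*exp(t)/(exp(6*t) + 9*exp(5*t) - 27*exp(4*t) - 297*exp(3*t) + 486*exp(2*t) + 2916*exp(t) - 5832)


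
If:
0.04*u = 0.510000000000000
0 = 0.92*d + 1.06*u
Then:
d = -14.69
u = 12.75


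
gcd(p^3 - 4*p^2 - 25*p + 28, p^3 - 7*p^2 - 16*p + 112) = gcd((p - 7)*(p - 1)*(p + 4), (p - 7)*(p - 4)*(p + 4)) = p^2 - 3*p - 28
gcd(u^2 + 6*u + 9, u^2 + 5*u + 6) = u + 3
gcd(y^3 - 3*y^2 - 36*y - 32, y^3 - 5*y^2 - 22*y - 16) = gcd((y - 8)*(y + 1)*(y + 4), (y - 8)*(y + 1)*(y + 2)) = y^2 - 7*y - 8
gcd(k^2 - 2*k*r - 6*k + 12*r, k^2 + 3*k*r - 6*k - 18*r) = k - 6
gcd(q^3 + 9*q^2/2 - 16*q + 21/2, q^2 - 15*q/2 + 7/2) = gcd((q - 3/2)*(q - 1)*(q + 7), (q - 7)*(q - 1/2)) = 1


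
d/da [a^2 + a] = 2*a + 1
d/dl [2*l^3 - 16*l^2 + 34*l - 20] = 6*l^2 - 32*l + 34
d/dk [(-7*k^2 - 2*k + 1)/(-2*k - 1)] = 2*(7*k^2 + 7*k + 2)/(4*k^2 + 4*k + 1)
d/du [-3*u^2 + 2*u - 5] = 2 - 6*u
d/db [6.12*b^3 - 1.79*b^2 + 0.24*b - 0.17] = 18.36*b^2 - 3.58*b + 0.24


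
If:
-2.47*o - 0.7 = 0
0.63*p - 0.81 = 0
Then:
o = -0.28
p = 1.29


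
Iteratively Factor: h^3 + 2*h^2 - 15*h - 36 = (h + 3)*(h^2 - h - 12) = (h - 4)*(h + 3)*(h + 3)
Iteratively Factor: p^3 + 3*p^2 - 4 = (p - 1)*(p^2 + 4*p + 4) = (p - 1)*(p + 2)*(p + 2)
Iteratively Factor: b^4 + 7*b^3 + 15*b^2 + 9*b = (b + 3)*(b^3 + 4*b^2 + 3*b) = (b + 3)^2*(b^2 + b) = (b + 1)*(b + 3)^2*(b)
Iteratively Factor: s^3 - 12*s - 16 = (s + 2)*(s^2 - 2*s - 8) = (s + 2)^2*(s - 4)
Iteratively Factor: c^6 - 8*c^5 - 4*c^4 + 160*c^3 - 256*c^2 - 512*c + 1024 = (c + 4)*(c^5 - 12*c^4 + 44*c^3 - 16*c^2 - 192*c + 256) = (c - 4)*(c + 4)*(c^4 - 8*c^3 + 12*c^2 + 32*c - 64) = (c - 4)^2*(c + 4)*(c^3 - 4*c^2 - 4*c + 16) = (c - 4)^3*(c + 4)*(c^2 - 4) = (c - 4)^3*(c - 2)*(c + 4)*(c + 2)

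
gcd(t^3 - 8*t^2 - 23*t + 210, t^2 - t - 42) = t - 7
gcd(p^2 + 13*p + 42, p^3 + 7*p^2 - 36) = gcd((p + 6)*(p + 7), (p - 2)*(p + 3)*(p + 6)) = p + 6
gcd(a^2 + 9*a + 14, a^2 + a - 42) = a + 7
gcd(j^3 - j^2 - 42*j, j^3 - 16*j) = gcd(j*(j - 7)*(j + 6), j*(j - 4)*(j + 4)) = j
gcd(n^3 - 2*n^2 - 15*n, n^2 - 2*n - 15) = n^2 - 2*n - 15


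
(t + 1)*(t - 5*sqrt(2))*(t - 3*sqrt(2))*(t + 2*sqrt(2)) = t^4 - 6*sqrt(2)*t^3 + t^3 - 6*sqrt(2)*t^2 - 2*t^2 - 2*t + 60*sqrt(2)*t + 60*sqrt(2)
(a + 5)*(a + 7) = a^2 + 12*a + 35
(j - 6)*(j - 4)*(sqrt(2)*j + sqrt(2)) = sqrt(2)*j^3 - 9*sqrt(2)*j^2 + 14*sqrt(2)*j + 24*sqrt(2)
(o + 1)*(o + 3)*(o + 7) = o^3 + 11*o^2 + 31*o + 21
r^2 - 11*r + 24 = (r - 8)*(r - 3)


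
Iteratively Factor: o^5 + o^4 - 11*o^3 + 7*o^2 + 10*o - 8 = (o - 1)*(o^4 + 2*o^3 - 9*o^2 - 2*o + 8) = (o - 2)*(o - 1)*(o^3 + 4*o^2 - o - 4) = (o - 2)*(o - 1)*(o + 1)*(o^2 + 3*o - 4) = (o - 2)*(o - 1)^2*(o + 1)*(o + 4)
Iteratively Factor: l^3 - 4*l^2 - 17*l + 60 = (l - 3)*(l^2 - l - 20) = (l - 5)*(l - 3)*(l + 4)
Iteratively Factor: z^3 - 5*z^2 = (z)*(z^2 - 5*z) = z*(z - 5)*(z)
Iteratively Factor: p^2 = (p)*(p)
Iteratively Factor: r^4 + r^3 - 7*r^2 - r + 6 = (r - 2)*(r^3 + 3*r^2 - r - 3) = (r - 2)*(r + 3)*(r^2 - 1) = (r - 2)*(r - 1)*(r + 3)*(r + 1)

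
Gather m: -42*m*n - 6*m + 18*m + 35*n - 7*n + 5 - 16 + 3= m*(12 - 42*n) + 28*n - 8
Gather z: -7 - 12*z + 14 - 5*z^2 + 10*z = -5*z^2 - 2*z + 7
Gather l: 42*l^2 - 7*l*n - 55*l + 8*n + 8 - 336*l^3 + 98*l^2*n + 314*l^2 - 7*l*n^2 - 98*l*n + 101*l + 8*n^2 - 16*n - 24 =-336*l^3 + l^2*(98*n + 356) + l*(-7*n^2 - 105*n + 46) + 8*n^2 - 8*n - 16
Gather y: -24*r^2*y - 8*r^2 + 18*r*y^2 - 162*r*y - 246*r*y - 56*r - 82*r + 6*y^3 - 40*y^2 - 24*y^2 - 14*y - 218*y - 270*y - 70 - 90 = -8*r^2 - 138*r + 6*y^3 + y^2*(18*r - 64) + y*(-24*r^2 - 408*r - 502) - 160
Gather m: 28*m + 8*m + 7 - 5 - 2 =36*m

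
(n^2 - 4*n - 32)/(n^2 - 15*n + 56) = (n + 4)/(n - 7)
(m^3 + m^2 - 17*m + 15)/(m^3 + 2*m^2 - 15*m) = (m - 1)/m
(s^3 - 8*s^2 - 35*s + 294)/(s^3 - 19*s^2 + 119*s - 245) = (s + 6)/(s - 5)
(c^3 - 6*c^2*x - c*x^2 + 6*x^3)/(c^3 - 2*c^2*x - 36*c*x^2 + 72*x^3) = (-c^2 + x^2)/(-c^2 - 4*c*x + 12*x^2)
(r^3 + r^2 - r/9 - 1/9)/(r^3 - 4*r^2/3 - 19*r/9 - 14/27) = 3*(3*r^2 + 2*r - 1)/(9*r^2 - 15*r - 14)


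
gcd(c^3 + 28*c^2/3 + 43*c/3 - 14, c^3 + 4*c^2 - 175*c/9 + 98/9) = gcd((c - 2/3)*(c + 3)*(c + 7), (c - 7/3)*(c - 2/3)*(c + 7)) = c^2 + 19*c/3 - 14/3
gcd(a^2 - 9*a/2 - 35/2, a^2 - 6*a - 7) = a - 7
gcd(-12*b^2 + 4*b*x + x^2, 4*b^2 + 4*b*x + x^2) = 1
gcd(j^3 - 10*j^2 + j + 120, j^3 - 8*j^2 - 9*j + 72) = j^2 - 5*j - 24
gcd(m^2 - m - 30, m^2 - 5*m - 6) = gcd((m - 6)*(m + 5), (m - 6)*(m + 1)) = m - 6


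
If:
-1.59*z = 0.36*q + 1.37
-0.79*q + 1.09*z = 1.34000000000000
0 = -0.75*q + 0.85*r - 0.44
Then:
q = -2.20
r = -1.42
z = -0.36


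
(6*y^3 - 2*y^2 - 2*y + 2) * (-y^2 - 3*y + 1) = -6*y^5 - 16*y^4 + 14*y^3 + 2*y^2 - 8*y + 2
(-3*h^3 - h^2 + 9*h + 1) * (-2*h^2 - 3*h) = 6*h^5 + 11*h^4 - 15*h^3 - 29*h^2 - 3*h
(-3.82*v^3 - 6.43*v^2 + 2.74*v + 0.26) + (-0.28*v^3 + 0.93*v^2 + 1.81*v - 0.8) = -4.1*v^3 - 5.5*v^2 + 4.55*v - 0.54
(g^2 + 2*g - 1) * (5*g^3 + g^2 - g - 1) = 5*g^5 + 11*g^4 - 4*g^3 - 4*g^2 - g + 1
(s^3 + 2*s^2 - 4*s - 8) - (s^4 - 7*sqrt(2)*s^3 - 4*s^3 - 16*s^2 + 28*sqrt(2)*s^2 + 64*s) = -s^4 + 5*s^3 + 7*sqrt(2)*s^3 - 28*sqrt(2)*s^2 + 18*s^2 - 68*s - 8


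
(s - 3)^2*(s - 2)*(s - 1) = s^4 - 9*s^3 + 29*s^2 - 39*s + 18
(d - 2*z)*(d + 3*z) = d^2 + d*z - 6*z^2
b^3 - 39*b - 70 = (b - 7)*(b + 2)*(b + 5)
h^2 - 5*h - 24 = (h - 8)*(h + 3)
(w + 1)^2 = w^2 + 2*w + 1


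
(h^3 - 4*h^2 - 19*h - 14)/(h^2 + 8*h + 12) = (h^2 - 6*h - 7)/(h + 6)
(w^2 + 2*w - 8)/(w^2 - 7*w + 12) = (w^2 + 2*w - 8)/(w^2 - 7*w + 12)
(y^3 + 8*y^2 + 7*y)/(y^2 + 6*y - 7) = y*(y + 1)/(y - 1)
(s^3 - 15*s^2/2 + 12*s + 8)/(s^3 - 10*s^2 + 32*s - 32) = (s + 1/2)/(s - 2)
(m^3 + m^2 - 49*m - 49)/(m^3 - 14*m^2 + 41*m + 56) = (m + 7)/(m - 8)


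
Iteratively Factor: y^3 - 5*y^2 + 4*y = (y)*(y^2 - 5*y + 4) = y*(y - 4)*(y - 1)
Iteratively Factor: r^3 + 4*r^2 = (r + 4)*(r^2) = r*(r + 4)*(r)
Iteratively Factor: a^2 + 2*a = (a)*(a + 2)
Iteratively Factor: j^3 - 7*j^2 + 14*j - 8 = (j - 4)*(j^2 - 3*j + 2) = (j - 4)*(j - 1)*(j - 2)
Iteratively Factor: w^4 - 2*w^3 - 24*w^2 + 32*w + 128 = (w + 4)*(w^3 - 6*w^2 + 32) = (w - 4)*(w + 4)*(w^2 - 2*w - 8) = (w - 4)*(w + 2)*(w + 4)*(w - 4)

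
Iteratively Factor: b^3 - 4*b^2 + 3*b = (b)*(b^2 - 4*b + 3) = b*(b - 3)*(b - 1)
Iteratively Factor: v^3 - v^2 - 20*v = (v - 5)*(v^2 + 4*v) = (v - 5)*(v + 4)*(v)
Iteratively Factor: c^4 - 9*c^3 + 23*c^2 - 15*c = (c - 3)*(c^3 - 6*c^2 + 5*c) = (c - 3)*(c - 1)*(c^2 - 5*c) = (c - 5)*(c - 3)*(c - 1)*(c)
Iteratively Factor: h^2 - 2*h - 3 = (h + 1)*(h - 3)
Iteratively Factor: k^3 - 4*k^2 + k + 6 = (k - 2)*(k^2 - 2*k - 3) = (k - 3)*(k - 2)*(k + 1)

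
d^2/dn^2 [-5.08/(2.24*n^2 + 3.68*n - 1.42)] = (50.978816*n^2 + 83.750912*n - 5.08*(4.48*n + 3.68)*(8.96*n + 7.36) - 32.316928)/(2.24*n^2 + 3.68*n - 1.42)^3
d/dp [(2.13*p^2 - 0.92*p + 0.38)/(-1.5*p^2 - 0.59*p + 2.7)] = (-2.6367*p^2 + 12.642*p - 2.2598)/(2.25*p^4 + 1.77*p^3 - 7.7519*p^2 - 3.186*p + 7.29)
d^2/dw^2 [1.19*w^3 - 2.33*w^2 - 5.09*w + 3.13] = 7.14*w - 4.66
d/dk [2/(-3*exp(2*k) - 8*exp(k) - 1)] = (12*exp(k) + 16)*exp(k)/(3*exp(2*k) + 8*exp(k) + 1)^2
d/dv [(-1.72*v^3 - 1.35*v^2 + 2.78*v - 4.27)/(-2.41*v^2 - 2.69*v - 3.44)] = (4.1452*v^4 + 9.2536*v^3 + 28.0817*v^2 - 11.2934*v - 21.0495)/(5.8081*v^4 + 12.9658*v^3 + 23.8169*v^2 + 18.5072*v + 11.8336)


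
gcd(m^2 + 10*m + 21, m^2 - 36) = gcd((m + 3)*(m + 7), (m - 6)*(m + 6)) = 1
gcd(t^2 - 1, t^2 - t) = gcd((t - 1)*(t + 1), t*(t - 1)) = t - 1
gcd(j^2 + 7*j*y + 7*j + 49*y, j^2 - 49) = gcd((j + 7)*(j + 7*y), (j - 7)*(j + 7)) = j + 7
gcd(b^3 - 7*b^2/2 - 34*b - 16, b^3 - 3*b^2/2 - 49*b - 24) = b^2 - 15*b/2 - 4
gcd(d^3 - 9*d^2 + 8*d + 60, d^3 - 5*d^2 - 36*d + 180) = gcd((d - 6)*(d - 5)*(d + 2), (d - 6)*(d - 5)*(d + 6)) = d^2 - 11*d + 30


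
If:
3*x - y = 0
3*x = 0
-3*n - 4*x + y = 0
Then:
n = 0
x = 0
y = 0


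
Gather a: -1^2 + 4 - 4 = -1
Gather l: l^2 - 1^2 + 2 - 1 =l^2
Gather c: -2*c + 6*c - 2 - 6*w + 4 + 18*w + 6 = 4*c + 12*w + 8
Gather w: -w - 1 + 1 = -w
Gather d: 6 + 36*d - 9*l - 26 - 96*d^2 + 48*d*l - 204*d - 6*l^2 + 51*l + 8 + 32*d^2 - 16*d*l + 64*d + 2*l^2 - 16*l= -64*d^2 + d*(32*l - 104) - 4*l^2 + 26*l - 12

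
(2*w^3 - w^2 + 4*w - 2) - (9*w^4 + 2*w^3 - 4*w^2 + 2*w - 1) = -9*w^4 + 3*w^2 + 2*w - 1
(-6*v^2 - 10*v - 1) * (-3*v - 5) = 18*v^3 + 60*v^2 + 53*v + 5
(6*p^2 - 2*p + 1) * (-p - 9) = -6*p^3 - 52*p^2 + 17*p - 9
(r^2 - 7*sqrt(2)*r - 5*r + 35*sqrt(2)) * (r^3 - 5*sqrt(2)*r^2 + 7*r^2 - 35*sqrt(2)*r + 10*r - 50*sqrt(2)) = r^5 - 12*sqrt(2)*r^4 + 2*r^4 - 24*sqrt(2)*r^3 + 45*r^3 + 90*r^2 + 300*sqrt(2)*r^2 - 1750*r + 600*sqrt(2)*r - 3500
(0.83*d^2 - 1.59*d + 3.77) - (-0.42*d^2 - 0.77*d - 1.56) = 1.25*d^2 - 0.82*d + 5.33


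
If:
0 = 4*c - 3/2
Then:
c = 3/8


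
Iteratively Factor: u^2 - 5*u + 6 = (u - 3)*(u - 2)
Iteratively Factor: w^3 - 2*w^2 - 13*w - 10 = (w + 1)*(w^2 - 3*w - 10) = (w - 5)*(w + 1)*(w + 2)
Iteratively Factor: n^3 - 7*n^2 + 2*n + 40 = (n - 4)*(n^2 - 3*n - 10) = (n - 5)*(n - 4)*(n + 2)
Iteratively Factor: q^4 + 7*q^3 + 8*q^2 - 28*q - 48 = (q + 3)*(q^3 + 4*q^2 - 4*q - 16) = (q + 3)*(q + 4)*(q^2 - 4) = (q - 2)*(q + 3)*(q + 4)*(q + 2)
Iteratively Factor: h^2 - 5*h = (h)*(h - 5)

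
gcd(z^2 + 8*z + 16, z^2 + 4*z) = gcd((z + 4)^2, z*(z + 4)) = z + 4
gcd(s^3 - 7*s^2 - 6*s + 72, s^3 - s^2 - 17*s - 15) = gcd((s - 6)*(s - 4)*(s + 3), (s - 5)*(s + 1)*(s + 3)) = s + 3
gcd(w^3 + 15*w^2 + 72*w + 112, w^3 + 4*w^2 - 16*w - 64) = w^2 + 8*w + 16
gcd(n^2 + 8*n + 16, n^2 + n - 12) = n + 4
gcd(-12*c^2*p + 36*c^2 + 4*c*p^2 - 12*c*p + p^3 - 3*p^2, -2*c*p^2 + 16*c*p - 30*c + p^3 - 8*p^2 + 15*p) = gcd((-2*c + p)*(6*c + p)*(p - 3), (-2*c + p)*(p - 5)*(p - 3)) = -2*c*p + 6*c + p^2 - 3*p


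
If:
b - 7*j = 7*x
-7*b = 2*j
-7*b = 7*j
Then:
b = 0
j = 0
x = 0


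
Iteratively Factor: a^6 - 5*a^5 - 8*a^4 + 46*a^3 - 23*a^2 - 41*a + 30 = (a - 1)*(a^5 - 4*a^4 - 12*a^3 + 34*a^2 + 11*a - 30) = (a - 5)*(a - 1)*(a^4 + a^3 - 7*a^2 - a + 6) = (a - 5)*(a - 2)*(a - 1)*(a^3 + 3*a^2 - a - 3) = (a - 5)*(a - 2)*(a - 1)*(a + 1)*(a^2 + 2*a - 3) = (a - 5)*(a - 2)*(a - 1)*(a + 1)*(a + 3)*(a - 1)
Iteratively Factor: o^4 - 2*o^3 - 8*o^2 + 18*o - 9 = (o - 3)*(o^3 + o^2 - 5*o + 3) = (o - 3)*(o - 1)*(o^2 + 2*o - 3) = (o - 3)*(o - 1)*(o + 3)*(o - 1)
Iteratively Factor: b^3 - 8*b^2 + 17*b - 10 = (b - 5)*(b^2 - 3*b + 2) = (b - 5)*(b - 2)*(b - 1)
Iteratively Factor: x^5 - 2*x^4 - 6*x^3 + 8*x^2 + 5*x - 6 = (x - 3)*(x^4 + x^3 - 3*x^2 - x + 2) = (x - 3)*(x - 1)*(x^3 + 2*x^2 - x - 2) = (x - 3)*(x - 1)*(x + 2)*(x^2 - 1) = (x - 3)*(x - 1)*(x + 1)*(x + 2)*(x - 1)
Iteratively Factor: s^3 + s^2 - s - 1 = (s + 1)*(s^2 - 1) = (s + 1)^2*(s - 1)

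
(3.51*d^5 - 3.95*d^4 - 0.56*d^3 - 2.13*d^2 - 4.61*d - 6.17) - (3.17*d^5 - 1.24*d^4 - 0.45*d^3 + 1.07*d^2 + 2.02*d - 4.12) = 0.34*d^5 - 2.71*d^4 - 0.11*d^3 - 3.2*d^2 - 6.63*d - 2.05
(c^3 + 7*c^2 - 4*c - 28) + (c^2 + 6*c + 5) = c^3 + 8*c^2 + 2*c - 23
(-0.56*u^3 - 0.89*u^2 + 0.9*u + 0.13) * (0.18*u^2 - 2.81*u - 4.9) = -0.1008*u^5 + 1.4134*u^4 + 5.4069*u^3 + 1.8554*u^2 - 4.7753*u - 0.637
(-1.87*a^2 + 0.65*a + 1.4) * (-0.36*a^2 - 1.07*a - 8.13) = 0.6732*a^4 + 1.7669*a^3 + 14.0036*a^2 - 6.7825*a - 11.382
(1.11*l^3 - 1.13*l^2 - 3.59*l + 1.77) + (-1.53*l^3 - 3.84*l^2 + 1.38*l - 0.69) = -0.42*l^3 - 4.97*l^2 - 2.21*l + 1.08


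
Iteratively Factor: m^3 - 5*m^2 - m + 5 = (m - 5)*(m^2 - 1) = (m - 5)*(m - 1)*(m + 1)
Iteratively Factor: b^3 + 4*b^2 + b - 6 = (b + 3)*(b^2 + b - 2) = (b - 1)*(b + 3)*(b + 2)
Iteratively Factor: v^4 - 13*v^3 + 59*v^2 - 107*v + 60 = (v - 3)*(v^3 - 10*v^2 + 29*v - 20) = (v - 5)*(v - 3)*(v^2 - 5*v + 4) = (v - 5)*(v - 4)*(v - 3)*(v - 1)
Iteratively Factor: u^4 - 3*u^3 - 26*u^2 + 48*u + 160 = (u - 5)*(u^3 + 2*u^2 - 16*u - 32) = (u - 5)*(u + 4)*(u^2 - 2*u - 8) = (u - 5)*(u - 4)*(u + 4)*(u + 2)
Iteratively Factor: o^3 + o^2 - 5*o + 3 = (o - 1)*(o^2 + 2*o - 3) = (o - 1)*(o + 3)*(o - 1)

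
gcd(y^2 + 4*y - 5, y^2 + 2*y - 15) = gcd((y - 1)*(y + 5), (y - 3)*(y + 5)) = y + 5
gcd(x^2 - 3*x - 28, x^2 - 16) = x + 4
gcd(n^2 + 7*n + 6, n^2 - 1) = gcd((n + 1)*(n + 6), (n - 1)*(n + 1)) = n + 1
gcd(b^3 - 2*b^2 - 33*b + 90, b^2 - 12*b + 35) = b - 5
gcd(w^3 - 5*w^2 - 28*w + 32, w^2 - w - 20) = w + 4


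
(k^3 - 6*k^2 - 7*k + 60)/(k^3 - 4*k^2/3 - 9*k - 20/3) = 3*(k^2 - 2*k - 15)/(3*k^2 + 8*k + 5)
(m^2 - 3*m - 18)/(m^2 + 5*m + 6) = (m - 6)/(m + 2)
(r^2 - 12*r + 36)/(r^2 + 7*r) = (r^2 - 12*r + 36)/(r*(r + 7))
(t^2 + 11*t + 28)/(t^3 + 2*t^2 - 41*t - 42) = (t + 4)/(t^2 - 5*t - 6)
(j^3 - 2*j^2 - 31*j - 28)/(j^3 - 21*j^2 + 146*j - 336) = (j^2 + 5*j + 4)/(j^2 - 14*j + 48)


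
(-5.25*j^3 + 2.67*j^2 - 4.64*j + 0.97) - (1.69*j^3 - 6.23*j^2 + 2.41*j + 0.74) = -6.94*j^3 + 8.9*j^2 - 7.05*j + 0.23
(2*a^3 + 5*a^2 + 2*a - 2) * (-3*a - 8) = -6*a^4 - 31*a^3 - 46*a^2 - 10*a + 16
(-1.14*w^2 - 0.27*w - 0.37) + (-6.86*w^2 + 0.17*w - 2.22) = -8.0*w^2 - 0.1*w - 2.59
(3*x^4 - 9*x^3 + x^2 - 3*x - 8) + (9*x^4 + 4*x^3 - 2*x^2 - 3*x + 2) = 12*x^4 - 5*x^3 - x^2 - 6*x - 6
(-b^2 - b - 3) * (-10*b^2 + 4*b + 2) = 10*b^4 + 6*b^3 + 24*b^2 - 14*b - 6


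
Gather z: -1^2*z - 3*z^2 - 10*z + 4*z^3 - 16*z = 4*z^3 - 3*z^2 - 27*z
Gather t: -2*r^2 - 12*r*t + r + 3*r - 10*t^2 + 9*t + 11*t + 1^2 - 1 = -2*r^2 + 4*r - 10*t^2 + t*(20 - 12*r)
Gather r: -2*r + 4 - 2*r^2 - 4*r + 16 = -2*r^2 - 6*r + 20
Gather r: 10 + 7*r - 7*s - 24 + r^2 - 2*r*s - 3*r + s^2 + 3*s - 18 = r^2 + r*(4 - 2*s) + s^2 - 4*s - 32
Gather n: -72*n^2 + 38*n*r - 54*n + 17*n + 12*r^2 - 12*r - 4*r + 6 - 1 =-72*n^2 + n*(38*r - 37) + 12*r^2 - 16*r + 5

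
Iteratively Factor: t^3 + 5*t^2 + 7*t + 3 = (t + 1)*(t^2 + 4*t + 3) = (t + 1)*(t + 3)*(t + 1)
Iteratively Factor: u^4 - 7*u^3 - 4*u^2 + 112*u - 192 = (u - 4)*(u^3 - 3*u^2 - 16*u + 48) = (u - 4)^2*(u^2 + u - 12) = (u - 4)^2*(u - 3)*(u + 4)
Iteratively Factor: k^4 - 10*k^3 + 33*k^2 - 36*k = (k - 4)*(k^3 - 6*k^2 + 9*k) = (k - 4)*(k - 3)*(k^2 - 3*k) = (k - 4)*(k - 3)^2*(k)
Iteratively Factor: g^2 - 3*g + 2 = (g - 1)*(g - 2)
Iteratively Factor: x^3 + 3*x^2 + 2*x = (x)*(x^2 + 3*x + 2) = x*(x + 2)*(x + 1)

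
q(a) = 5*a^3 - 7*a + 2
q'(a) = 15*a^2 - 7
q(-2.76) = -83.80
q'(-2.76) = 107.26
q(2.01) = 28.53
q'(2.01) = 53.60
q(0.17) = 0.83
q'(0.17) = -6.57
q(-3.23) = -143.88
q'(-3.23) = 149.49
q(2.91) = 104.84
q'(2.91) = 120.02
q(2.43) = 56.73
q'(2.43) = 81.57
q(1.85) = 20.71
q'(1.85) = 44.34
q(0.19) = 0.70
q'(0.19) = -6.46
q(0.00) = 2.00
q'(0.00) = -7.00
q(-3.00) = -112.00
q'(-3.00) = 128.00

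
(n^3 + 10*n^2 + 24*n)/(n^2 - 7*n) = (n^2 + 10*n + 24)/(n - 7)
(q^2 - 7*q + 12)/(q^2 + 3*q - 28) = (q - 3)/(q + 7)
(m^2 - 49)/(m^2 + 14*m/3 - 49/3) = 3*(m - 7)/(3*m - 7)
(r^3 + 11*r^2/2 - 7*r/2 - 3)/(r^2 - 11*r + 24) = (2*r^3 + 11*r^2 - 7*r - 6)/(2*(r^2 - 11*r + 24))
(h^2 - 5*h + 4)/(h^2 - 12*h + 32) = (h - 1)/(h - 8)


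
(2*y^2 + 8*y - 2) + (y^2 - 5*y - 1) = 3*y^2 + 3*y - 3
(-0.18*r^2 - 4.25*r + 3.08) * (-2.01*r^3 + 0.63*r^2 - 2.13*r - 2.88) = 0.3618*r^5 + 8.4291*r^4 - 8.4849*r^3 + 11.5113*r^2 + 5.6796*r - 8.8704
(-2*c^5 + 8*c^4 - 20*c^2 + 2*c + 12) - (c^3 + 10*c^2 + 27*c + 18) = -2*c^5 + 8*c^4 - c^3 - 30*c^2 - 25*c - 6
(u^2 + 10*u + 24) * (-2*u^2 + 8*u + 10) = -2*u^4 - 12*u^3 + 42*u^2 + 292*u + 240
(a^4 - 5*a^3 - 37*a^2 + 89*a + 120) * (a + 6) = a^5 + a^4 - 67*a^3 - 133*a^2 + 654*a + 720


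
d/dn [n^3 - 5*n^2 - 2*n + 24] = 3*n^2 - 10*n - 2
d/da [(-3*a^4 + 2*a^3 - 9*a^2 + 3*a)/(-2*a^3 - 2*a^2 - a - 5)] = (6*a^6 + 12*a^5 - 13*a^4 + 68*a^3 - 15*a^2 + 90*a - 15)/(4*a^6 + 8*a^5 + 8*a^4 + 24*a^3 + 21*a^2 + 10*a + 25)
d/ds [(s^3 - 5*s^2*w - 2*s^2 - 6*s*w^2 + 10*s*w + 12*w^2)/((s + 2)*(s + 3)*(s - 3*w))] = ((s + 2)*(s + 3)*(s - 3*w)*(3*s^2 - 10*s*w - 4*s - 6*w^2 + 10*w) + (s + 2)*(s + 3)*(-s^3 + 5*s^2*w + 2*s^2 + 6*s*w^2 - 10*s*w - 12*w^2) + (s + 2)*(s - 3*w)*(-s^3 + 5*s^2*w + 2*s^2 + 6*s*w^2 - 10*s*w - 12*w^2) + (s + 3)*(s - 3*w)*(-s^3 + 5*s^2*w + 2*s^2 + 6*s*w^2 - 10*s*w - 12*w^2))/((s + 2)^2*(s + 3)^2*(s - 3*w)^2)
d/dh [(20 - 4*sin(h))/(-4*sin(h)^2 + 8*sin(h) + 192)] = (10*sin(h) + cos(h)^2 - 59)*cos(h)/((sin(h) - 8)^2*(sin(h) + 6)^2)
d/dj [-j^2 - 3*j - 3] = -2*j - 3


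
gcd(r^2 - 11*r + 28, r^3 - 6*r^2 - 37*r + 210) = r - 7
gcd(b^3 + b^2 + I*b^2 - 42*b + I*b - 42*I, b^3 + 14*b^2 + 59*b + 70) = b + 7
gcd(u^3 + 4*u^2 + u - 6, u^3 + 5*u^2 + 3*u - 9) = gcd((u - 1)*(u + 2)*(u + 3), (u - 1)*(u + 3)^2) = u^2 + 2*u - 3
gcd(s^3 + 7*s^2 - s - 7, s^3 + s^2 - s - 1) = s^2 - 1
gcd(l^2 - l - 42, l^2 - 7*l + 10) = 1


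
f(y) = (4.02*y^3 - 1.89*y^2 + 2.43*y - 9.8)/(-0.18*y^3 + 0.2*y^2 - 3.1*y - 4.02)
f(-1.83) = -13.20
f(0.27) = 1.90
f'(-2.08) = -2.66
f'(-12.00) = 0.32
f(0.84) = 1.02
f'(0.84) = -1.66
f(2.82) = -4.75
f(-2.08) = -12.05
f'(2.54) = -3.69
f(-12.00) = -19.46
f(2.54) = -3.69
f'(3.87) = -3.60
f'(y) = (0.54*y^2 - 0.4*y + 3.1)*(4.02*y^3 - 1.89*y^2 + 2.43*y - 9.8)/(-0.18*y^3 + 0.2*y^2 - 3.1*y - 4.02)^2 + (12.06*y^2 - 3.78*y + 2.43)/(-0.18*y^3 + 0.2*y^2 - 3.1*y - 4.02)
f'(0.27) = -1.66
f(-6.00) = -15.84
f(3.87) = -8.71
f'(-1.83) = -7.21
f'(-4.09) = 1.43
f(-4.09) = -13.42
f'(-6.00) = 1.06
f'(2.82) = -3.81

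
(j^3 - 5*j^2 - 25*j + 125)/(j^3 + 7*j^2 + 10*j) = (j^2 - 10*j + 25)/(j*(j + 2))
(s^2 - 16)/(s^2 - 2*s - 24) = (s - 4)/(s - 6)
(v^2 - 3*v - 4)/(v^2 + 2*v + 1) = (v - 4)/(v + 1)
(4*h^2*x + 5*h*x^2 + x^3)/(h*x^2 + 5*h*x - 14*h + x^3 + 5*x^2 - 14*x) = x*(4*h + x)/(x^2 + 5*x - 14)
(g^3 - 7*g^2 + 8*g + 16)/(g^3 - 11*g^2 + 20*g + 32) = (g - 4)/(g - 8)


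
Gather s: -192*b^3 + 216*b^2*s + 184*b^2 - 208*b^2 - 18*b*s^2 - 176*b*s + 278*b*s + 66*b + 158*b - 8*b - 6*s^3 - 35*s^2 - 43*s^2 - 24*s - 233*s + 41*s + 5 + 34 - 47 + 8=-192*b^3 - 24*b^2 + 216*b - 6*s^3 + s^2*(-18*b - 78) + s*(216*b^2 + 102*b - 216)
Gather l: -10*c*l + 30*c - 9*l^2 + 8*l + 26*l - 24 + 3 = 30*c - 9*l^2 + l*(34 - 10*c) - 21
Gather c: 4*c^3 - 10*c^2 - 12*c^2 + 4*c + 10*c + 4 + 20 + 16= 4*c^3 - 22*c^2 + 14*c + 40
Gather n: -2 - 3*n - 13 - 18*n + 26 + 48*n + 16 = 27*n + 27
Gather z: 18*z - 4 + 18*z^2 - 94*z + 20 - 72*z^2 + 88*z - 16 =-54*z^2 + 12*z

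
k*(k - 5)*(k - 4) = k^3 - 9*k^2 + 20*k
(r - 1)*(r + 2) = r^2 + r - 2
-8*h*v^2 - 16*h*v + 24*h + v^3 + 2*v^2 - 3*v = (-8*h + v)*(v - 1)*(v + 3)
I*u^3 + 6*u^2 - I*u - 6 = (u + 1)*(u - 6*I)*(I*u - I)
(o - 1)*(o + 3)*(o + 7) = o^3 + 9*o^2 + 11*o - 21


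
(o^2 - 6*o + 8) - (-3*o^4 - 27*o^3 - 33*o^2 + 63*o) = 3*o^4 + 27*o^3 + 34*o^2 - 69*o + 8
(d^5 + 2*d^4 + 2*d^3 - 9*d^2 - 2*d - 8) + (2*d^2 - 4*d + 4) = d^5 + 2*d^4 + 2*d^3 - 7*d^2 - 6*d - 4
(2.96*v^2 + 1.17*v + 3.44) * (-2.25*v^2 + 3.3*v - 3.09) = -6.66*v^4 + 7.1355*v^3 - 13.0254*v^2 + 7.7367*v - 10.6296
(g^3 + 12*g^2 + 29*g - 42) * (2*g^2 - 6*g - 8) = 2*g^5 + 18*g^4 - 22*g^3 - 354*g^2 + 20*g + 336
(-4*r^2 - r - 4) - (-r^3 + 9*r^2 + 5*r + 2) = r^3 - 13*r^2 - 6*r - 6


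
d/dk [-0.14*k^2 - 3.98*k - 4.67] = -0.28*k - 3.98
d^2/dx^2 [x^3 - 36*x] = 6*x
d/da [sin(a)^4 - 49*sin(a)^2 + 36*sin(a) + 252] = 2*(2*sin(a)^3 - 49*sin(a) + 18)*cos(a)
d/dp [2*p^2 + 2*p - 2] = 4*p + 2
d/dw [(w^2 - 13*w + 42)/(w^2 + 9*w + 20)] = 22*(w^2 - 2*w - 29)/(w^4 + 18*w^3 + 121*w^2 + 360*w + 400)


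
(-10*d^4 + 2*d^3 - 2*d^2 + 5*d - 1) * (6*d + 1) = -60*d^5 + 2*d^4 - 10*d^3 + 28*d^2 - d - 1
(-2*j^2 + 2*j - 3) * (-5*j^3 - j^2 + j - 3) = 10*j^5 - 8*j^4 + 11*j^3 + 11*j^2 - 9*j + 9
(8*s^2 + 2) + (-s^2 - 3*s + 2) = 7*s^2 - 3*s + 4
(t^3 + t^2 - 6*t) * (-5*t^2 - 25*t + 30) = -5*t^5 - 30*t^4 + 35*t^3 + 180*t^2 - 180*t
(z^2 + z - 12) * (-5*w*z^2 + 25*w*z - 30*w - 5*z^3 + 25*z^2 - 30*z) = -5*w*z^4 + 20*w*z^3 + 55*w*z^2 - 330*w*z + 360*w - 5*z^5 + 20*z^4 + 55*z^3 - 330*z^2 + 360*z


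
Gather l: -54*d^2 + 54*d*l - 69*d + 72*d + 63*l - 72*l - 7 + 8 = -54*d^2 + 3*d + l*(54*d - 9) + 1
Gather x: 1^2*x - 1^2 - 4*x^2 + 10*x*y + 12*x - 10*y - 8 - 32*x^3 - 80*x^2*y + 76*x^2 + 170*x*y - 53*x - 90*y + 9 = -32*x^3 + x^2*(72 - 80*y) + x*(180*y - 40) - 100*y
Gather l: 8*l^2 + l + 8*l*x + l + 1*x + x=8*l^2 + l*(8*x + 2) + 2*x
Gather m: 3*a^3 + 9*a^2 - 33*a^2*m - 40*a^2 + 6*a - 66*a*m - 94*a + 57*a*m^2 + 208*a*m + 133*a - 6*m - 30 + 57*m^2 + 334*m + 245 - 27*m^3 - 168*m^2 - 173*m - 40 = 3*a^3 - 31*a^2 + 45*a - 27*m^3 + m^2*(57*a - 111) + m*(-33*a^2 + 142*a + 155) + 175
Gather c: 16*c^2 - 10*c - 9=16*c^2 - 10*c - 9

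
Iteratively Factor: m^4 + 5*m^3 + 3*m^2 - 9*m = (m)*(m^3 + 5*m^2 + 3*m - 9) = m*(m + 3)*(m^2 + 2*m - 3) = m*(m + 3)^2*(m - 1)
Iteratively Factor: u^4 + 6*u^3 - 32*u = (u + 4)*(u^3 + 2*u^2 - 8*u) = u*(u + 4)*(u^2 + 2*u - 8) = u*(u - 2)*(u + 4)*(u + 4)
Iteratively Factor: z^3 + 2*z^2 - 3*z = (z + 3)*(z^2 - z) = z*(z + 3)*(z - 1)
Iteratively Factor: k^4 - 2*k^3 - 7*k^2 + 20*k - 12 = (k - 2)*(k^3 - 7*k + 6) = (k - 2)^2*(k^2 + 2*k - 3) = (k - 2)^2*(k + 3)*(k - 1)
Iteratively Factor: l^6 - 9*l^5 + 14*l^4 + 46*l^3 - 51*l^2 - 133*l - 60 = (l + 1)*(l^5 - 10*l^4 + 24*l^3 + 22*l^2 - 73*l - 60) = (l - 5)*(l + 1)*(l^4 - 5*l^3 - l^2 + 17*l + 12) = (l - 5)*(l + 1)^2*(l^3 - 6*l^2 + 5*l + 12) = (l - 5)*(l - 4)*(l + 1)^2*(l^2 - 2*l - 3) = (l - 5)*(l - 4)*(l - 3)*(l + 1)^2*(l + 1)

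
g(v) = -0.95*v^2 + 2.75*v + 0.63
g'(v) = 2.75 - 1.9*v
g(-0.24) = -0.08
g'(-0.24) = 3.21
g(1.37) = 2.61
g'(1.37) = 0.15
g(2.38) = 1.79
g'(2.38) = -1.77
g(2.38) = 1.79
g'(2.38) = -1.77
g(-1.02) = -3.16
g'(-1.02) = 4.69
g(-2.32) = -10.86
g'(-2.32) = 7.16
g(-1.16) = -3.84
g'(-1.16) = 4.95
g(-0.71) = -1.80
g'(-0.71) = 4.10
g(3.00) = 0.33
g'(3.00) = -2.95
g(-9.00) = -101.07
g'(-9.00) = 19.85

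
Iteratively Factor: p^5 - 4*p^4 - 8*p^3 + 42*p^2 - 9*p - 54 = (p + 1)*(p^4 - 5*p^3 - 3*p^2 + 45*p - 54) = (p - 3)*(p + 1)*(p^3 - 2*p^2 - 9*p + 18) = (p - 3)*(p - 2)*(p + 1)*(p^2 - 9) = (p - 3)^2*(p - 2)*(p + 1)*(p + 3)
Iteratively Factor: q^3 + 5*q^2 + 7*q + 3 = (q + 1)*(q^2 + 4*q + 3) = (q + 1)*(q + 3)*(q + 1)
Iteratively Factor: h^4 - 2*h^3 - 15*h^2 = (h)*(h^3 - 2*h^2 - 15*h) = h*(h + 3)*(h^2 - 5*h) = h*(h - 5)*(h + 3)*(h)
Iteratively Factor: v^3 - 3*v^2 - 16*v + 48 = (v - 4)*(v^2 + v - 12) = (v - 4)*(v + 4)*(v - 3)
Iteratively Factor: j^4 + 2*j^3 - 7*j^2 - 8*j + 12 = (j - 2)*(j^3 + 4*j^2 + j - 6) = (j - 2)*(j + 3)*(j^2 + j - 2) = (j - 2)*(j + 2)*(j + 3)*(j - 1)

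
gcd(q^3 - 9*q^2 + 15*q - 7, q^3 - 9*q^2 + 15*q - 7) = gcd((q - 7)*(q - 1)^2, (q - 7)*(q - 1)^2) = q^3 - 9*q^2 + 15*q - 7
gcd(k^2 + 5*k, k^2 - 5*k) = k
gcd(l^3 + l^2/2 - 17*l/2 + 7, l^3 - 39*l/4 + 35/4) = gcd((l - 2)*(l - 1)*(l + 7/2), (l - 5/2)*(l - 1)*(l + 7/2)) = l^2 + 5*l/2 - 7/2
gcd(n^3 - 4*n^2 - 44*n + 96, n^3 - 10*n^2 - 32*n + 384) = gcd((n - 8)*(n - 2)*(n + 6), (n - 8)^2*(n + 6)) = n^2 - 2*n - 48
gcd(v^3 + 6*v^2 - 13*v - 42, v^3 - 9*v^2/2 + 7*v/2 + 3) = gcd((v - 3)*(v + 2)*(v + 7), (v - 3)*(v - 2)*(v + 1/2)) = v - 3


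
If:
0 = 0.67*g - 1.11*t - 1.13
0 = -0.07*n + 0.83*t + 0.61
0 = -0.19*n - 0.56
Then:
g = 0.06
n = -2.95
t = -0.98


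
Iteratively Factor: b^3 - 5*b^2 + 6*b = (b)*(b^2 - 5*b + 6) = b*(b - 3)*(b - 2)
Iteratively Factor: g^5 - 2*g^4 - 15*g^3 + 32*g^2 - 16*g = (g)*(g^4 - 2*g^3 - 15*g^2 + 32*g - 16) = g*(g - 1)*(g^3 - g^2 - 16*g + 16) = g*(g - 1)*(g + 4)*(g^2 - 5*g + 4) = g*(g - 1)^2*(g + 4)*(g - 4)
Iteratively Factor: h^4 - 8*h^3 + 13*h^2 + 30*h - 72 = (h - 4)*(h^3 - 4*h^2 - 3*h + 18) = (h - 4)*(h - 3)*(h^2 - h - 6) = (h - 4)*(h - 3)^2*(h + 2)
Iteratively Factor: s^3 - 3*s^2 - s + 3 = (s + 1)*(s^2 - 4*s + 3) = (s - 3)*(s + 1)*(s - 1)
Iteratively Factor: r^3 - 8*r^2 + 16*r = (r - 4)*(r^2 - 4*r) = (r - 4)^2*(r)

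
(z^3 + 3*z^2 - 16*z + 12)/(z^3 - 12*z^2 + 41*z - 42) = (z^2 + 5*z - 6)/(z^2 - 10*z + 21)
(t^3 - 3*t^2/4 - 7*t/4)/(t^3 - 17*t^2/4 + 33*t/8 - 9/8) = 2*t*(4*t^2 - 3*t - 7)/(8*t^3 - 34*t^2 + 33*t - 9)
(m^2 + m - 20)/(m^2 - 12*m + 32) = (m + 5)/(m - 8)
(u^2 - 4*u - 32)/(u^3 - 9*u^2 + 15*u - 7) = (u^2 - 4*u - 32)/(u^3 - 9*u^2 + 15*u - 7)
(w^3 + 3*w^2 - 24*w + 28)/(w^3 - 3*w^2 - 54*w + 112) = (w - 2)/(w - 8)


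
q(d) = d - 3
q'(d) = 1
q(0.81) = -2.19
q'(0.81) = 1.00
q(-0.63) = -3.63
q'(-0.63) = 1.00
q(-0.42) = -3.42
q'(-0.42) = 1.00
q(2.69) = -0.31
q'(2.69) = 1.00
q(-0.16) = -3.16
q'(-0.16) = 1.00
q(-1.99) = -4.99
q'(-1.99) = 1.00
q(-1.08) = -4.08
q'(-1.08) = 1.00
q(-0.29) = -3.29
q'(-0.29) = 1.00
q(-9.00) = -12.00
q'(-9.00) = 1.00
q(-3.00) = -6.00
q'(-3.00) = 1.00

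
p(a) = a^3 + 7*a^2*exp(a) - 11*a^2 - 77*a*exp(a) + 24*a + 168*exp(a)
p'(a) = 7*a^2*exp(a) + 3*a^2 - 63*a*exp(a) - 22*a + 91*exp(a) + 24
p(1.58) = 324.22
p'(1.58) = 40.11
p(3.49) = -514.89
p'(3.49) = -1446.01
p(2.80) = 122.63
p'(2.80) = -515.97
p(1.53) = 322.01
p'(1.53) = 48.15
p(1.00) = 280.39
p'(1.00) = 100.14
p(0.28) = 200.36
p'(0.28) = 115.87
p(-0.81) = 77.34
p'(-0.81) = 109.01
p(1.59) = 324.61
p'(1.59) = 38.42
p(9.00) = 340383.52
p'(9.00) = 737449.64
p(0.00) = 168.00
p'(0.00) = 115.00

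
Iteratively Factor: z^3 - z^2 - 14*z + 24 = (z - 2)*(z^2 + z - 12) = (z - 3)*(z - 2)*(z + 4)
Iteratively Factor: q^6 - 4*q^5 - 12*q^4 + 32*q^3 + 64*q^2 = (q - 4)*(q^5 - 12*q^3 - 16*q^2) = (q - 4)*(q + 2)*(q^4 - 2*q^3 - 8*q^2) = q*(q - 4)*(q + 2)*(q^3 - 2*q^2 - 8*q) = q*(q - 4)^2*(q + 2)*(q^2 + 2*q) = q^2*(q - 4)^2*(q + 2)*(q + 2)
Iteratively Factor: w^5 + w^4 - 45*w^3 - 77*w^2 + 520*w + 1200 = (w - 5)*(w^4 + 6*w^3 - 15*w^2 - 152*w - 240) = (w - 5)*(w + 3)*(w^3 + 3*w^2 - 24*w - 80) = (w - 5)*(w + 3)*(w + 4)*(w^2 - w - 20) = (w - 5)*(w + 3)*(w + 4)^2*(w - 5)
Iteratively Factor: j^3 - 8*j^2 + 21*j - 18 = (j - 3)*(j^2 - 5*j + 6) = (j - 3)^2*(j - 2)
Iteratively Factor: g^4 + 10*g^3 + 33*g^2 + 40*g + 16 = (g + 4)*(g^3 + 6*g^2 + 9*g + 4) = (g + 4)^2*(g^2 + 2*g + 1) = (g + 1)*(g + 4)^2*(g + 1)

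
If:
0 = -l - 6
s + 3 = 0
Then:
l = -6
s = -3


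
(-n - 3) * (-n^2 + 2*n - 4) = n^3 + n^2 - 2*n + 12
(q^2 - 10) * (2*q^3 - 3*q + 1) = 2*q^5 - 23*q^3 + q^2 + 30*q - 10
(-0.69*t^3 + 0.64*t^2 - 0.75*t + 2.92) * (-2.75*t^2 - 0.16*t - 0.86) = 1.8975*t^5 - 1.6496*t^4 + 2.5535*t^3 - 8.4604*t^2 + 0.1778*t - 2.5112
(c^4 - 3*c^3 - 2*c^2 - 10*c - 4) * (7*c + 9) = 7*c^5 - 12*c^4 - 41*c^3 - 88*c^2 - 118*c - 36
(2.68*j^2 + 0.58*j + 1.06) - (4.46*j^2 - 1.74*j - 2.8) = -1.78*j^2 + 2.32*j + 3.86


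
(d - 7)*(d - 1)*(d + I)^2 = d^4 - 8*d^3 + 2*I*d^3 + 6*d^2 - 16*I*d^2 + 8*d + 14*I*d - 7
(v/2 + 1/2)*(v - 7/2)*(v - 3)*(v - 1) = v^4/2 - 13*v^3/4 + 19*v^2/4 + 13*v/4 - 21/4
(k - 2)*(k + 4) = k^2 + 2*k - 8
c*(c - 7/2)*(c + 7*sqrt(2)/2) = c^3 - 7*c^2/2 + 7*sqrt(2)*c^2/2 - 49*sqrt(2)*c/4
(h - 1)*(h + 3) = h^2 + 2*h - 3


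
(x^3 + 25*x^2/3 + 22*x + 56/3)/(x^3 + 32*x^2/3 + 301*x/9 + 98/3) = 3*(x^2 + 6*x + 8)/(3*x^2 + 25*x + 42)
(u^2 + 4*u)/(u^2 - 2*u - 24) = u/(u - 6)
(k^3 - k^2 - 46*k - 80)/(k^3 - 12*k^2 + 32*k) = (k^2 + 7*k + 10)/(k*(k - 4))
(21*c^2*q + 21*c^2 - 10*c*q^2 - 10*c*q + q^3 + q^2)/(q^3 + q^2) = 21*c^2/q^2 - 10*c/q + 1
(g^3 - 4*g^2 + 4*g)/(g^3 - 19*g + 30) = g*(g - 2)/(g^2 + 2*g - 15)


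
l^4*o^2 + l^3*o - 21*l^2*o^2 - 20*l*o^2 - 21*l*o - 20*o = (l - 5)*(l + 4)*(l*o + 1)*(l*o + o)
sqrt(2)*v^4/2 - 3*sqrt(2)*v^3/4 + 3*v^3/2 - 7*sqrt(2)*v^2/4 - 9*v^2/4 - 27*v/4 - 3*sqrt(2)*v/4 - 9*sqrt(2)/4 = (v - 3)*(v + 3/2)*(v + sqrt(2))*(sqrt(2)*v/2 + 1/2)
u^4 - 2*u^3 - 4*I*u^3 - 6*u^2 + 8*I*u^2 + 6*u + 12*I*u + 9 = (u - 3)*(u + 1)*(u - 3*I)*(u - I)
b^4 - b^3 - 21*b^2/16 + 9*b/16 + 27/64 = (b - 3/2)*(b - 3/4)*(b + 1/2)*(b + 3/4)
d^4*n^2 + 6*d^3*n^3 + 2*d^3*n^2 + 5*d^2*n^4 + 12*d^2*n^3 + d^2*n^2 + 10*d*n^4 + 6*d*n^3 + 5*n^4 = (d + n)*(d + 5*n)*(d*n + n)^2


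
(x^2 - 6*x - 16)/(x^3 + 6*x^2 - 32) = (x^2 - 6*x - 16)/(x^3 + 6*x^2 - 32)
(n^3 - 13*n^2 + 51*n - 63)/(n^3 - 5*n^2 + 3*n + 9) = (n - 7)/(n + 1)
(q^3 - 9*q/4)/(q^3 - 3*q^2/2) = (q + 3/2)/q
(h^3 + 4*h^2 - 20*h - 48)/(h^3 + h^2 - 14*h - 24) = (h + 6)/(h + 3)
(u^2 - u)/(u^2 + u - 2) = u/(u + 2)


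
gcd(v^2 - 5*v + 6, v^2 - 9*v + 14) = v - 2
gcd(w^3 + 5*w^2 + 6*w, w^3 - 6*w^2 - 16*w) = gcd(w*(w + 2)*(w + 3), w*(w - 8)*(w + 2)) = w^2 + 2*w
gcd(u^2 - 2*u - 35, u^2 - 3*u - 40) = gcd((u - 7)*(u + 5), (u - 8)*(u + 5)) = u + 5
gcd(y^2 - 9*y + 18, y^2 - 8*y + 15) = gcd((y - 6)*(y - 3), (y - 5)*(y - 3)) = y - 3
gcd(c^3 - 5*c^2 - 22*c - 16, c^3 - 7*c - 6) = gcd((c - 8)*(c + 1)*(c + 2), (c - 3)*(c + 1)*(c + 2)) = c^2 + 3*c + 2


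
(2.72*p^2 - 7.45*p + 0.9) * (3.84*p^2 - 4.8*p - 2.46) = 10.4448*p^4 - 41.664*p^3 + 32.5248*p^2 + 14.007*p - 2.214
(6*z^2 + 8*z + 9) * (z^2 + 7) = 6*z^4 + 8*z^3 + 51*z^2 + 56*z + 63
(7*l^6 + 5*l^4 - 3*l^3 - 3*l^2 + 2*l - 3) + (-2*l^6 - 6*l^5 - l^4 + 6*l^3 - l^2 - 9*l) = 5*l^6 - 6*l^5 + 4*l^4 + 3*l^3 - 4*l^2 - 7*l - 3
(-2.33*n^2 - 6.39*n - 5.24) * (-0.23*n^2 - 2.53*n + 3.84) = 0.5359*n^4 + 7.3646*n^3 + 8.4247*n^2 - 11.2804*n - 20.1216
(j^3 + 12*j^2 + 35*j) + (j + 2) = j^3 + 12*j^2 + 36*j + 2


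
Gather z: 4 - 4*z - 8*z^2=-8*z^2 - 4*z + 4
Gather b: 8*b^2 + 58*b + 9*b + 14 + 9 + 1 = 8*b^2 + 67*b + 24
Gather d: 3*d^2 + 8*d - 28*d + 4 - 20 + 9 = 3*d^2 - 20*d - 7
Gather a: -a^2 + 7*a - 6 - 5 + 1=-a^2 + 7*a - 10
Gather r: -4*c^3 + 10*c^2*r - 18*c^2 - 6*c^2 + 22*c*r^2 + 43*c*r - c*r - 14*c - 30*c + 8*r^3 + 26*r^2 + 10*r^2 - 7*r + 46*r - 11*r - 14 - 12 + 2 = -4*c^3 - 24*c^2 - 44*c + 8*r^3 + r^2*(22*c + 36) + r*(10*c^2 + 42*c + 28) - 24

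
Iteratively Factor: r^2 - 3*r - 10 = (r + 2)*(r - 5)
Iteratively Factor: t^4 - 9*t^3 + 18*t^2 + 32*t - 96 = (t + 2)*(t^3 - 11*t^2 + 40*t - 48) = (t - 4)*(t + 2)*(t^2 - 7*t + 12) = (t - 4)^2*(t + 2)*(t - 3)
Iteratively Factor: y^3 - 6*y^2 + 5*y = (y)*(y^2 - 6*y + 5) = y*(y - 1)*(y - 5)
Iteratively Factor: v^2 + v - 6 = (v - 2)*(v + 3)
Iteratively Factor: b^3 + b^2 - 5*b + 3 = (b + 3)*(b^2 - 2*b + 1) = (b - 1)*(b + 3)*(b - 1)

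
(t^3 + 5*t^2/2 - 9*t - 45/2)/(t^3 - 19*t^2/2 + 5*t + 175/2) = (t^2 - 9)/(t^2 - 12*t + 35)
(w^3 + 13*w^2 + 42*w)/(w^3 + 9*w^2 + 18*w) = (w + 7)/(w + 3)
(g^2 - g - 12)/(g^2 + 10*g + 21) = (g - 4)/(g + 7)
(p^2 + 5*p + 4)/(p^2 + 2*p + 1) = (p + 4)/(p + 1)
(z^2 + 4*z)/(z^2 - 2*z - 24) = z/(z - 6)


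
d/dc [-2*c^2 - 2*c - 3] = -4*c - 2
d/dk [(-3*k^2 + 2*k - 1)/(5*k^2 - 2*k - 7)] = 4*(-k^2 + 13*k - 4)/(25*k^4 - 20*k^3 - 66*k^2 + 28*k + 49)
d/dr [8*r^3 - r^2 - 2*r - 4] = 24*r^2 - 2*r - 2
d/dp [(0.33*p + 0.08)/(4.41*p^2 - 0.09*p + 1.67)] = (-1.4553*p^2 - 0.7056*p + 0.5583)/(19.4481*p^4 - 0.7938*p^3 + 14.7375*p^2 - 0.3006*p + 2.7889)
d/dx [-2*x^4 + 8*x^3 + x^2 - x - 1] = -8*x^3 + 24*x^2 + 2*x - 1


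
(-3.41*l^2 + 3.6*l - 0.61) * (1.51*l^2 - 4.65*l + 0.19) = -5.1491*l^4 + 21.2925*l^3 - 18.309*l^2 + 3.5205*l - 0.1159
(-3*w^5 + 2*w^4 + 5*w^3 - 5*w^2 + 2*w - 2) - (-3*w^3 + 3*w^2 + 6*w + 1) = -3*w^5 + 2*w^4 + 8*w^3 - 8*w^2 - 4*w - 3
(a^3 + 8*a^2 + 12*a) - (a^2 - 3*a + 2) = a^3 + 7*a^2 + 15*a - 2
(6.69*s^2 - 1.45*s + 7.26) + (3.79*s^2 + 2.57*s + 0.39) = 10.48*s^2 + 1.12*s + 7.65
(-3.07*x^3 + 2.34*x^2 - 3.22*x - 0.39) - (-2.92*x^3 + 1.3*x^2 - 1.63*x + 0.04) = -0.15*x^3 + 1.04*x^2 - 1.59*x - 0.43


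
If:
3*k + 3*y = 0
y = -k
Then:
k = -y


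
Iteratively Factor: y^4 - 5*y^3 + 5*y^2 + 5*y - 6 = (y - 1)*(y^3 - 4*y^2 + y + 6) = (y - 2)*(y - 1)*(y^2 - 2*y - 3) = (y - 3)*(y - 2)*(y - 1)*(y + 1)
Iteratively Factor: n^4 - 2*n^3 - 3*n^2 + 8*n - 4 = (n - 2)*(n^3 - 3*n + 2) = (n - 2)*(n - 1)*(n^2 + n - 2) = (n - 2)*(n - 1)*(n + 2)*(n - 1)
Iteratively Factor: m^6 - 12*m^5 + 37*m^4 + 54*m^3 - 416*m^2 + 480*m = (m - 4)*(m^5 - 8*m^4 + 5*m^3 + 74*m^2 - 120*m) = (m - 5)*(m - 4)*(m^4 - 3*m^3 - 10*m^2 + 24*m) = (m - 5)*(m - 4)*(m - 2)*(m^3 - m^2 - 12*m) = (m - 5)*(m - 4)*(m - 2)*(m + 3)*(m^2 - 4*m) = (m - 5)*(m - 4)^2*(m - 2)*(m + 3)*(m)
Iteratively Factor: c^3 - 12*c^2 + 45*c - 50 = (c - 2)*(c^2 - 10*c + 25) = (c - 5)*(c - 2)*(c - 5)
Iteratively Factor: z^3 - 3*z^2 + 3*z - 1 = (z - 1)*(z^2 - 2*z + 1) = (z - 1)^2*(z - 1)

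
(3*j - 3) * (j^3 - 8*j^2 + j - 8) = 3*j^4 - 27*j^3 + 27*j^2 - 27*j + 24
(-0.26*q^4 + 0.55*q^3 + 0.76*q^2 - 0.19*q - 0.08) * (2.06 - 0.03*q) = 0.0078*q^5 - 0.5521*q^4 + 1.1102*q^3 + 1.5713*q^2 - 0.389*q - 0.1648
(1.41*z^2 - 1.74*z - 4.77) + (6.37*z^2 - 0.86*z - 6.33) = 7.78*z^2 - 2.6*z - 11.1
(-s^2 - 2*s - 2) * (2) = -2*s^2 - 4*s - 4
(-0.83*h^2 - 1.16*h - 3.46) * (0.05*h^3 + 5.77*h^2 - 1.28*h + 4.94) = -0.0415*h^5 - 4.8471*h^4 - 5.8038*h^3 - 22.5796*h^2 - 1.3016*h - 17.0924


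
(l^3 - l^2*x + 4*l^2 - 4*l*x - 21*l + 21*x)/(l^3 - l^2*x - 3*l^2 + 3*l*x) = (l + 7)/l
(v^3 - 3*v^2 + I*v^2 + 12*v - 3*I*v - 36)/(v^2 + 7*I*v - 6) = (v^3 + v^2*(-3 + I) + 3*v*(4 - I) - 36)/(v^2 + 7*I*v - 6)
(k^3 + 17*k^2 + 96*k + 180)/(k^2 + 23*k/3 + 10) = 3*(k^2 + 11*k + 30)/(3*k + 5)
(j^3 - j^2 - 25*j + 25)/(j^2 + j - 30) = (j^2 + 4*j - 5)/(j + 6)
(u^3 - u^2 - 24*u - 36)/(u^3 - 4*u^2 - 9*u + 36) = (u^2 - 4*u - 12)/(u^2 - 7*u + 12)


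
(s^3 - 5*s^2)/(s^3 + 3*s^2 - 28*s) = s*(s - 5)/(s^2 + 3*s - 28)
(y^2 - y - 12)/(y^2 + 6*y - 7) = (y^2 - y - 12)/(y^2 + 6*y - 7)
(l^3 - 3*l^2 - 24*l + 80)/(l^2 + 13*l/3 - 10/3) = 3*(l^2 - 8*l + 16)/(3*l - 2)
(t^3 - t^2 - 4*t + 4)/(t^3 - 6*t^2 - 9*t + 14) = (t - 2)/(t - 7)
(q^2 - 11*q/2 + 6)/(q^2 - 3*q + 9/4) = 2*(q - 4)/(2*q - 3)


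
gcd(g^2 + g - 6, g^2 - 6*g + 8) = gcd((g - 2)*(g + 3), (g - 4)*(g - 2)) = g - 2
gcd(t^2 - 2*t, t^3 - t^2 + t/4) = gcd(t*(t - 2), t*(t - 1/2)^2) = t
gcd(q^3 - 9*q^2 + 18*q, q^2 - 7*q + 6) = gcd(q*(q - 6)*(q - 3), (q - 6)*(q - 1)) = q - 6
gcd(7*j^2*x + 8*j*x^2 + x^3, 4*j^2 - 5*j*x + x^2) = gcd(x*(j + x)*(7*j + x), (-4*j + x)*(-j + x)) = 1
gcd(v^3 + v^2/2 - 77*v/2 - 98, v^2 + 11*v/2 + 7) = v + 7/2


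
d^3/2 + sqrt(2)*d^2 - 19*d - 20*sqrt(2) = (d/2 + sqrt(2)/2)*(d - 4*sqrt(2))*(d + 5*sqrt(2))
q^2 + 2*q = q*(q + 2)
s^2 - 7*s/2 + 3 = (s - 2)*(s - 3/2)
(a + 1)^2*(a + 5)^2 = a^4 + 12*a^3 + 46*a^2 + 60*a + 25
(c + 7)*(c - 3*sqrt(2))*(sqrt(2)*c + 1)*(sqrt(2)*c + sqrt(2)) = 2*c^4 - 5*sqrt(2)*c^3 + 16*c^3 - 40*sqrt(2)*c^2 + 8*c^2 - 35*sqrt(2)*c - 48*c - 42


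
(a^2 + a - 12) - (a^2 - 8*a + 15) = 9*a - 27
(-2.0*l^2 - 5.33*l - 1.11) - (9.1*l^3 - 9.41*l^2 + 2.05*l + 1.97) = -9.1*l^3 + 7.41*l^2 - 7.38*l - 3.08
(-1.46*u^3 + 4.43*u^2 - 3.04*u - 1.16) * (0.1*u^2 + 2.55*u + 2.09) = -0.146*u^5 - 3.28*u^4 + 7.9411*u^3 + 1.3907*u^2 - 9.3116*u - 2.4244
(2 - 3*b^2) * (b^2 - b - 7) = -3*b^4 + 3*b^3 + 23*b^2 - 2*b - 14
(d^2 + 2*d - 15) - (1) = d^2 + 2*d - 16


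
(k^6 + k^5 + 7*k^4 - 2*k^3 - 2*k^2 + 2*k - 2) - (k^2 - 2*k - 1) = k^6 + k^5 + 7*k^4 - 2*k^3 - 3*k^2 + 4*k - 1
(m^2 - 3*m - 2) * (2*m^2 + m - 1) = 2*m^4 - 5*m^3 - 8*m^2 + m + 2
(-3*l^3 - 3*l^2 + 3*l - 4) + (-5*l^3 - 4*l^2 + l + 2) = -8*l^3 - 7*l^2 + 4*l - 2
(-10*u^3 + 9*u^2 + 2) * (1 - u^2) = 10*u^5 - 9*u^4 - 10*u^3 + 7*u^2 + 2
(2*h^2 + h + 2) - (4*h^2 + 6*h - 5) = -2*h^2 - 5*h + 7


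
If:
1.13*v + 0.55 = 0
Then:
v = -0.49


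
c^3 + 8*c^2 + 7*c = c*(c + 1)*(c + 7)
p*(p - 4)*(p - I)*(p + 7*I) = p^4 - 4*p^3 + 6*I*p^3 + 7*p^2 - 24*I*p^2 - 28*p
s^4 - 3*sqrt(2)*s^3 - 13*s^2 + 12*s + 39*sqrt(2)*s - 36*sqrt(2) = (s - 3)*(s - 1)*(s + 4)*(s - 3*sqrt(2))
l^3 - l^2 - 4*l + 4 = (l - 2)*(l - 1)*(l + 2)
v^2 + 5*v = v*(v + 5)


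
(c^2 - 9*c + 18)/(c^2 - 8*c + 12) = (c - 3)/(c - 2)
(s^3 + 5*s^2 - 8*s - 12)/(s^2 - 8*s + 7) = (s^3 + 5*s^2 - 8*s - 12)/(s^2 - 8*s + 7)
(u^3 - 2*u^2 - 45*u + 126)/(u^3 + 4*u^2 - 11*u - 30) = (u^2 + u - 42)/(u^2 + 7*u + 10)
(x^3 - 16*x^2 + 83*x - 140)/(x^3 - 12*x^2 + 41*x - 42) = (x^2 - 9*x + 20)/(x^2 - 5*x + 6)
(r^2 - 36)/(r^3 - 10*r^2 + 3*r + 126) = (r + 6)/(r^2 - 4*r - 21)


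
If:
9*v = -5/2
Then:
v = -5/18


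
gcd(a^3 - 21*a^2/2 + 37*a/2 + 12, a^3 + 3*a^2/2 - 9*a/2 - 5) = 1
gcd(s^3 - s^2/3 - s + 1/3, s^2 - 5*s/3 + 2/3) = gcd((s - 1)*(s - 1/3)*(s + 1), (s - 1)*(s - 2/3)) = s - 1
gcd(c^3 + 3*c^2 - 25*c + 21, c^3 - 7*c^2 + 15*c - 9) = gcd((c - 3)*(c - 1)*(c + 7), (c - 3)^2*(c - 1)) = c^2 - 4*c + 3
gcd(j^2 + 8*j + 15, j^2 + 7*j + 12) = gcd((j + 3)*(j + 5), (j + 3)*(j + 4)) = j + 3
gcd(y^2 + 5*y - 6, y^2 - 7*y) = 1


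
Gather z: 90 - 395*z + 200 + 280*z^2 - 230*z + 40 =280*z^2 - 625*z + 330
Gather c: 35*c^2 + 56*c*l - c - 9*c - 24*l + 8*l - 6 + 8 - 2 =35*c^2 + c*(56*l - 10) - 16*l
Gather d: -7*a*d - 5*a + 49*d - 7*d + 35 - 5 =-5*a + d*(42 - 7*a) + 30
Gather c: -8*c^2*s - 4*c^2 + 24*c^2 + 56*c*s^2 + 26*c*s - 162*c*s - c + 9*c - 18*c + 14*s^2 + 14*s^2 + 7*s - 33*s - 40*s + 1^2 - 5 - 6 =c^2*(20 - 8*s) + c*(56*s^2 - 136*s - 10) + 28*s^2 - 66*s - 10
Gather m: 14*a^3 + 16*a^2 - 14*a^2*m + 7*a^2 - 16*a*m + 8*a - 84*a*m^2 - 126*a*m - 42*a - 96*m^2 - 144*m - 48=14*a^3 + 23*a^2 - 34*a + m^2*(-84*a - 96) + m*(-14*a^2 - 142*a - 144) - 48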